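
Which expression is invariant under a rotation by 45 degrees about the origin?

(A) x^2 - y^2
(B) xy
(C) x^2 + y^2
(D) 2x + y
C

A rotation by 45 degrees sends (x, y) to (sqrt(2)x/2 - sqrt(2)y/2, sqrt(2)x/2 + sqrt(2)y/2).
Substitute the transformed coordinates into each option and compare with the original:
(A) x^2 - y^2  ->  (sqrt(2)x/2 - sqrt(2)y/2)^2 - (sqrt(2)x/2 + sqrt(2)y/2)^2 = -2xy   [differs from x^2 - y^2: not invariant]
(B) xy  ->  (sqrt(2)x/2 - sqrt(2)y/2)(sqrt(2)x/2 + sqrt(2)y/2) = x^2/2 - y^2/2   [differs from xy: not invariant]
(C) x^2 + y^2  ->  (sqrt(2)x/2 - sqrt(2)y/2)^2 + (sqrt(2)x/2 + sqrt(2)y/2)^2 = x^2 + y^2   [equals x^2 + y^2: invariant]
(D) 2x + y  ->  2(sqrt(2)x/2 - sqrt(2)y/2) + (sqrt(2)x/2 + sqrt(2)y/2) = 3sqrt(2)x/2 - sqrt(2)y/2   [differs from 2x + y: not invariant]

Only option (C), x^2 + y^2, is unchanged by the transformation.
Geometrically, x^2 + y^2 is the squared distance from the origin, which every rotation about the origin preserves.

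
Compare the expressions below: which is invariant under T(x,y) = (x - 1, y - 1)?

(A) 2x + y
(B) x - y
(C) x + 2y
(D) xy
B

An expression E(x,y) is invariant under T if E(T(x,y)) = E(x,y). Here T(x,y) = (x - 1, y - 1).
Substitute the transformed coordinates into each option and compare with the original:
(A) 2x + y  ->  2(x - 1) + (y - 1) = 2x + y - 3   [differs from 2x + y: not invariant]
(B) x - y  ->  (x - 1) - (y - 1) = x - y   [equals x - y: invariant]
(C) x + 2y  ->  (x - 1) + 2(y - 1) = x + 2y - 3   [differs from x + 2y: not invariant]
(D) xy  ->  (x - 1)(y - 1) = xy - x - y + 1   [differs from xy: not invariant]

Only option (B), x - y, is unchanged by the transformation.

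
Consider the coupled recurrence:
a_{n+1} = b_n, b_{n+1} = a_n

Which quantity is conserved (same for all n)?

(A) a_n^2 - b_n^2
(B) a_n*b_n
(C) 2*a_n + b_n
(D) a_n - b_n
B

Replace a_n by a_{n+1} = b_n and b_n by b_{n+1} = a_n in each option and simplify:
(A) a_n^2 - b_n^2  ->  (b_n)^2 - (a_n)^2 = -a_n^2 + b_n^2   [not conserved]
(B) a_n*b_n  ->  (b_n)*(a_n) = a_n*b_n   [conserved]
(C) 2*a_n + b_n  ->  2*(b_n) + (a_n) = a_n + 2*b_n   [not conserved]
(D) a_n - b_n  ->  (b_n) - (a_n) = -a_n + b_n   [not conserved]

Only (B) a_n*b_n returns to itself after one step, so it is the conserved quantity.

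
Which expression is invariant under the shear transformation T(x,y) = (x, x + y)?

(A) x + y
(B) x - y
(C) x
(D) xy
C

Under the shear T(x,y) = (x, x + y):
Substitute the transformed coordinates into each option and compare with the original:
(A) x + y  ->  (x) + (x + y) = 2x + y   [differs from x + y: not invariant]
(B) x - y  ->  (x) - (x + y) = -y   [differs from x - y: not invariant]
(C) x  ->  (x) = x   [equals x: invariant]
(D) xy  ->  (x)(x + y) = x^2 + xy   [differs from xy: not invariant]

Only option (C), x, is unchanged by the transformation.
A vertical shear moves points parallel to the y-axis, so the x-coordinate (and any function of x alone) is unchanged.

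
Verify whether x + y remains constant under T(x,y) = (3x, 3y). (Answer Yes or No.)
No

Substitute T(x,y) = (3x, 3y) into the expression and compare with the original.

Original: x + y
After applying T: (3x) + (3y) = 3x + 3y

This differs from the original x + y (difference: 2x + 2y), so the expression is NOT invariant.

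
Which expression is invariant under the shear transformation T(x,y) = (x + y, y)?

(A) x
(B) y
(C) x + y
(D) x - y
B

Under the shear T(x,y) = (x + y, y):
Substitute the transformed coordinates into each option and compare with the original:
(A) x  ->  (x + y) = x + y   [differs from x: not invariant]
(B) y  ->  (y) = y   [equals y: invariant]
(C) x + y  ->  (x + y) + (y) = x + 2y   [differs from x + y: not invariant]
(D) x - y  ->  (x + y) - (y) = x   [differs from x - y: not invariant]

Only option (B), y, is unchanged by the transformation.
A horizontal shear moves points parallel to the x-axis, so the y-coordinate (and any function of y alone) is unchanged.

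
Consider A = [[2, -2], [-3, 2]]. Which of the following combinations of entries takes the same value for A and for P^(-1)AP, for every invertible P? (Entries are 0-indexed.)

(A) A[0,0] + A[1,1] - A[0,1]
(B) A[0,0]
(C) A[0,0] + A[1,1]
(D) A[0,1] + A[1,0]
C

A[0,0] + A[1,1] is the trace of A. By the cyclic property of the trace, tr(P^(-1)AP) = tr(APP^(-1)) = tr(A), so it is the same for every matrix similar to A.

The other combinations are not similarity invariants. For example, take P = [[1, 1], [1, 2]] (det P = 1), so P^(-1) = [[2, -1], [-1, 1]] and
B = P^(-1)AP = [[1, -5], [-1, 3]].
Evaluating each option on A and on B:
(A) A[0,0] + A[1,1] - A[0,1]: 6 for A, 9 for B -> changes
(B) A[0,0]: 2 for A, 1 for B -> changes
(C) A[0,0] + A[1,1]: 4 for A, 4 for B -> unchanged
(D) A[0,1] + A[1,0]: -5 for A, -6 for B -> changes

Only (C) A[0,0] + A[1,1] = 4 survives (and it does so for every P, not just this one), so it is the invariant.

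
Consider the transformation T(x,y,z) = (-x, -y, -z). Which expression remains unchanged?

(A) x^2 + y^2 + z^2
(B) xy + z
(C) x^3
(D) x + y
A

Apply T(x,y,z) = (-x, -y, -z) to each option, i.e. replace (x, y, z) by the transformed coordinates.
Substitute the transformed coordinates into each option and compare with the original:
(A) x^2 + y^2 + z^2  ->  (-x)^2 + (-y)^2 + (-z)^2 = x^2 + y^2 + z^2   [equals x^2 + y^2 + z^2: invariant]
(B) xy + z  ->  (-x)(-y) + (-z) = xy - z   [differs from xy + z: not invariant]
(C) x^3  ->  (-x)^3 = -x^3   [differs from x^3: not invariant]
(D) x + y  ->  (-x) + (-y) = -x - y   [differs from x + y: not invariant]

Only option (A), x^2 + y^2 + z^2, is unchanged by the transformation.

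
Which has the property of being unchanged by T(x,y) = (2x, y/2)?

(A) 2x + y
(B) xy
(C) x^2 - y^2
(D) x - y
B

An expression E(x,y) is invariant under T if E(T(x,y)) = E(x,y). Here T(x,y) = (2x, y/2).
Substitute the transformed coordinates into each option and compare with the original:
(A) 2x + y  ->  2(2x) + (y/2) = 4x + y/2   [differs from 2x + y: not invariant]
(B) xy  ->  (2x)(y/2) = xy   [equals xy: invariant]
(C) x^2 - y^2  ->  (2x)^2 - (y/2)^2 = 4x^2 - y^2/4   [differs from x^2 - y^2: not invariant]
(D) x - y  ->  (2x) - (y/2) = 2x - y/2   [differs from x - y: not invariant]

Only option (B), xy, is unchanged by the transformation.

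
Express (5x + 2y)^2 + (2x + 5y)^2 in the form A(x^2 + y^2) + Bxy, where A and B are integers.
29(x^2 + y^2) + 40xy

Expanding: (5x + 2y)^2 = 25x^2 + 20xy + 4y^2
(2x + 5y)^2 = 4x^2 + 20xy + 25y^2
Sum = (25+4)(x^2+y^2) + 40xy = 29(x^2 + y^2) + 40xy
This is symmetric in x and y.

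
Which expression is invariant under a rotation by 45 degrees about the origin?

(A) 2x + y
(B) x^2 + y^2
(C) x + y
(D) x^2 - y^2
B

A rotation by 45 degrees sends (x, y) to (sqrt(2)x/2 - sqrt(2)y/2, sqrt(2)x/2 + sqrt(2)y/2).
Substitute the transformed coordinates into each option and compare with the original:
(A) 2x + y  ->  2(sqrt(2)x/2 - sqrt(2)y/2) + (sqrt(2)x/2 + sqrt(2)y/2) = 3sqrt(2)x/2 - sqrt(2)y/2   [differs from 2x + y: not invariant]
(B) x^2 + y^2  ->  (sqrt(2)x/2 - sqrt(2)y/2)^2 + (sqrt(2)x/2 + sqrt(2)y/2)^2 = x^2 + y^2   [equals x^2 + y^2: invariant]
(C) x + y  ->  (sqrt(2)x/2 - sqrt(2)y/2) + (sqrt(2)x/2 + sqrt(2)y/2) = sqrt(2)x   [differs from x + y: not invariant]
(D) x^2 - y^2  ->  (sqrt(2)x/2 - sqrt(2)y/2)^2 - (sqrt(2)x/2 + sqrt(2)y/2)^2 = -2xy   [differs from x^2 - y^2: not invariant]

Only option (B), x^2 + y^2, is unchanged by the transformation.
Geometrically, x^2 + y^2 is the squared distance from the origin, which every rotation about the origin preserves.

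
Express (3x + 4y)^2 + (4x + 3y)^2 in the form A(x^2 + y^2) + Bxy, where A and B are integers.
25(x^2 + y^2) + 48xy

Expanding: (3x + 4y)^2 = 9x^2 + 24xy + 16y^2
(4x + 3y)^2 = 16x^2 + 24xy + 9y^2
Sum = (9+16)(x^2+y^2) + 48xy = 25(x^2 + y^2) + 48xy
This is symmetric in x and y.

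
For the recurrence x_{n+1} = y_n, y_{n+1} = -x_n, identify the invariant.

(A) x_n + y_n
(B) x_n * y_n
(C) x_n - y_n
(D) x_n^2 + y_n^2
D

For the recurrence x_{n+1} = y_n, y_{n+1} = -x_n:

x_{n+1}^2 + y_{n+1}^2 = y_n^2 + (-x_n)^2 = x_n^2 + y_n^2
The sum of squares is conserved (like energy in a harmonic oscillator).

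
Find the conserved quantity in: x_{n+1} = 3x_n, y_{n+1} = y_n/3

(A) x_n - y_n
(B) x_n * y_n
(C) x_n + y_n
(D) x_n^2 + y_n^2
B

For the recurrence x_{n+1} = 3x_n, y_{n+1} = y_n/3:

x_{n+1} * y_{n+1} = (3x_n) * (y_n/3) = x_n * y_n
The product is conserved.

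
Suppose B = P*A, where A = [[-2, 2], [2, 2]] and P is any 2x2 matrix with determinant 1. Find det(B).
-8

By the multiplicative property of determinants, det(B) = det(P*A) = det(P) * det(A) = det(A),
so the determinant is invariant under multiplication by any determinant-1 matrix; we just need det(A).

det(A) = (-2)(2) - (2)(2) = -4 - 4 = -8

Therefore det(B) = 1 * (-8) = -8.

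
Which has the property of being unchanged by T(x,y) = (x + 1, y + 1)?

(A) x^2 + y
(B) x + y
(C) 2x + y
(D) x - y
D

An expression E(x,y) is invariant under T if E(T(x,y)) = E(x,y). Here T(x,y) = (x + 1, y + 1).
Substitute the transformed coordinates into each option and compare with the original:
(A) x^2 + y  ->  (x + 1)^2 + (y + 1) = x^2 + 2x + y + 2   [differs from x^2 + y: not invariant]
(B) x + y  ->  (x + 1) + (y + 1) = x + y + 2   [differs from x + y: not invariant]
(C) 2x + y  ->  2(x + 1) + (y + 1) = 2x + y + 3   [differs from 2x + y: not invariant]
(D) x - y  ->  (x + 1) - (y + 1) = x - y   [equals x - y: invariant]

Only option (D), x - y, is unchanged by the transformation.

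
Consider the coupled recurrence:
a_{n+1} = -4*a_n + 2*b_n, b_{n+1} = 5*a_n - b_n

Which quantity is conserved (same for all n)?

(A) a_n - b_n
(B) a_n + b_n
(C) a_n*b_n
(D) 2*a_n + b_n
B

Replace a_n by a_{n+1} = -4*a_n + 2*b_n and b_n by b_{n+1} = 5*a_n - b_n in each option and simplify:
(A) a_n - b_n  ->  (-4*a_n + 2*b_n) - (5*a_n - b_n) = -9*a_n + 3*b_n   [not conserved]
(B) a_n + b_n  ->  (-4*a_n + 2*b_n) + (5*a_n - b_n) = a_n + b_n   [conserved]
(C) a_n*b_n  ->  (-4*a_n + 2*b_n)*(5*a_n - b_n) = -20*a_n^2 + 14*a_n*b_n - 2*b_n^2   [not conserved]
(D) 2*a_n + b_n  ->  2*(-4*a_n + 2*b_n) + (5*a_n - b_n) = -3*a_n + 3*b_n   [not conserved]

Only (B) a_n + b_n returns to itself after one step, so it is the conserved quantity.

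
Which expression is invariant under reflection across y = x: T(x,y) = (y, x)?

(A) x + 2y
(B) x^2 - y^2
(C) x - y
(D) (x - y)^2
D

The map is reflection across y = x: T(x,y) = (y, x).
Substitute the transformed coordinates into each option and compare with the original:
(A) x + 2y  ->  (y) + 2(x) = 2x + y   [differs from x + 2y: not invariant]
(B) x^2 - y^2  ->  (y)^2 - (x)^2 = -x^2 + y^2   [differs from x^2 - y^2: not invariant]
(C) x - y  ->  (y) - (x) = -x + y   [differs from x - y: not invariant]
(D) (x - y)^2  ->  ((y) - (x))^2 = x^2 - 2xy + y^2   [equals (x - y)^2: invariant]

Only option (D), (x - y)^2, is unchanged by the transformation.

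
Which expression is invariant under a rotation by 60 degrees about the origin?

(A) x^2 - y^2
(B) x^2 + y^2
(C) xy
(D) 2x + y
B

A rotation by 60 degrees sends (x, y) to (x/2 - sqrt(3)y/2, sqrt(3)x/2 + y/2).
Substitute the transformed coordinates into each option and compare with the original:
(A) x^2 - y^2  ->  (x/2 - sqrt(3)y/2)^2 - (sqrt(3)x/2 + y/2)^2 = -x^2/2 - sqrt(3)xy + y^2/2   [differs from x^2 - y^2: not invariant]
(B) x^2 + y^2  ->  (x/2 - sqrt(3)y/2)^2 + (sqrt(3)x/2 + y/2)^2 = x^2 + y^2   [equals x^2 + y^2: invariant]
(C) xy  ->  (x/2 - sqrt(3)y/2)(sqrt(3)x/2 + y/2) = sqrt(3)x^2/4 - xy/2 - sqrt(3)y^2/4   [differs from xy: not invariant]
(D) 2x + y  ->  2(x/2 - sqrt(3)y/2) + (sqrt(3)x/2 + y/2) = sqrt(3)x/2 + x - sqrt(3)y + y/2   [differs from 2x + y: not invariant]

Only option (B), x^2 + y^2, is unchanged by the transformation.
Geometrically, x^2 + y^2 is the squared distance from the origin, which every rotation about the origin preserves.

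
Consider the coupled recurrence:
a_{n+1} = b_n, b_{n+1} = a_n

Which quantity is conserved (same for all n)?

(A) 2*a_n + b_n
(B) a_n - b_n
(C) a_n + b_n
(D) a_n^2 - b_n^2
C

Replace a_n by a_{n+1} = b_n and b_n by b_{n+1} = a_n in each option and simplify:
(A) 2*a_n + b_n  ->  2*(b_n) + (a_n) = a_n + 2*b_n   [not conserved]
(B) a_n - b_n  ->  (b_n) - (a_n) = -a_n + b_n   [not conserved]
(C) a_n + b_n  ->  (b_n) + (a_n) = a_n + b_n   [conserved]
(D) a_n^2 - b_n^2  ->  (b_n)^2 - (a_n)^2 = -a_n^2 + b_n^2   [not conserved]

Only (C) a_n + b_n returns to itself after one step, so it is the conserved quantity.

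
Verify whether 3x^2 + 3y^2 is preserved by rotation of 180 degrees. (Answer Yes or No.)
Yes

Applying rotation by 180 degrees: x' = x*cos(180 degrees) - y*sin(180 degrees) = -x, y' = x*sin(180 degrees) + y*cos(180 degrees) = -y

Substituting into 3x^2 + 3y^2:
3(-x)^2 + 3(-y)^2
= 3x^2 + 3y^2

This equals the original expression 3x^2 + 3y^2, so it IS invariant.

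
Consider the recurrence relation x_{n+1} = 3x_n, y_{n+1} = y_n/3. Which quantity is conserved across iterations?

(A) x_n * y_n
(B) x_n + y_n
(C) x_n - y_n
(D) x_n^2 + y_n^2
A

For the recurrence x_{n+1} = 3x_n, y_{n+1} = y_n/3:

x_{n+1} * y_{n+1} = (3x_n) * (y_n/3) = x_n * y_n
The product is conserved.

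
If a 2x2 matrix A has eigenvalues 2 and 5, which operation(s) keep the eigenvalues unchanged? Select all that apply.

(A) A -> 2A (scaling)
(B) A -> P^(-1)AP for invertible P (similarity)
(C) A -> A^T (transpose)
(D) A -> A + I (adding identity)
B and C

Eigenvalues are preserved by:
1. Similarity transformations: A -> P^(-1)AP (same characteristic polynomial)
2. Transpose: A^T has the same eigenvalues as A

Eigenvalues are NOT preserved by:
- Adding identity: eigenvalues become 2+1, 5+1
- Scaling: eigenvalues become 4, 10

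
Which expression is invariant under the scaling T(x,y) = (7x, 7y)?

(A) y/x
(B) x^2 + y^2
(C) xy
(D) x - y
A

Under the uniform scaling T(x,y) = (7x, 7y):
Substitute the transformed coordinates into each option and compare with the original:
(A) y/x  ->  (7y)/(7x) = y/x   [equals y/x: invariant]
(B) x^2 + y^2  ->  (7x)^2 + (7y)^2 = 49x^2 + 49y^2   [differs from x^2 + y^2: not invariant]
(C) xy  ->  (7x)(7y) = 49xy   [differs from xy: not invariant]
(D) x - y  ->  (7x) - (7y) = 7x - 7y   [differs from x - y: not invariant]

Only option (A), y/x, is unchanged by the transformation.
The common factor 7 cancels in a ratio of coordinates, while sums, products and sums of squares pick up factors of 7 or 49.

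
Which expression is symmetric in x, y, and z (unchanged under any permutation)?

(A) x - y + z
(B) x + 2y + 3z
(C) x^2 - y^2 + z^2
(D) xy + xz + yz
D

A symmetric expression is unchanged when the variables are permuted; here the transformation to test is the swap (x, y) -> (y, x).
A symmetric expression must survive every permutation; the single swap x <-> y already eliminates the distractors, and the keyed expression is also unchanged by x <-> z and y <-> z (each variable enters it in exactly the same way).
Substitute the transformed coordinates into each option and compare with the original:
(A) x - y + z  ->  (y) - (x) + z = -x + y + z   [differs from x - y + z: not invariant]
(B) x + 2y + 3z  ->  (y) + 2(x) + 3z = 2x + y + 3z   [differs from x + 2y + 3z: not invariant]
(C) x^2 - y^2 + z^2  ->  (y)^2 - (x)^2 + z^2 = -x^2 + y^2 + z^2   [differs from x^2 - y^2 + z^2: not invariant]
(D) xy + xz + yz  ->  (y)(x) + (y)z + (x)z = xy + xz + yz   [equals xy + xz + yz: invariant]

Only option (D), xy + xz + yz, is unchanged by the transformation.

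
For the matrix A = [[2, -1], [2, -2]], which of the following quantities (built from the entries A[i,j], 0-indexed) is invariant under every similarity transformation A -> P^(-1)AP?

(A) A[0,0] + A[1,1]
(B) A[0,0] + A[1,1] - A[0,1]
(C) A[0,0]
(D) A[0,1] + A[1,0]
A

A[0,0] + A[1,1] is the trace of A. By the cyclic property of the trace, tr(P^(-1)AP) = tr(APP^(-1)) = tr(A), so it is the same for every matrix similar to A.

The other combinations are not similarity invariants. For example, take P = [[1, -1], [0, 1]] (det P = 1), so P^(-1) = [[1, 1], [0, 1]] and
B = P^(-1)AP = [[4, -7], [2, -4]].
Evaluating each option on A and on B:
(A) A[0,0] + A[1,1]: 0 for A, 0 for B -> unchanged
(B) A[0,0] + A[1,1] - A[0,1]: 1 for A, 7 for B -> changes
(C) A[0,0]: 2 for A, 4 for B -> changes
(D) A[0,1] + A[1,0]: 1 for A, -5 for B -> changes

Only (A) A[0,0] + A[1,1] = 0 survives (and it does so for every P, not just this one), so it is the invariant.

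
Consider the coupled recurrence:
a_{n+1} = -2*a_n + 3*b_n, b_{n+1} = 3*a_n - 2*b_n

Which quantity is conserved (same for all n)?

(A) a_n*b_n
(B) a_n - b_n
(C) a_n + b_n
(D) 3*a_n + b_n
C

Replace a_n by a_{n+1} = -2*a_n + 3*b_n and b_n by b_{n+1} = 3*a_n - 2*b_n in each option and simplify:
(A) a_n*b_n  ->  (-2*a_n + 3*b_n)*(3*a_n - 2*b_n) = -6*a_n^2 + 13*a_n*b_n - 6*b_n^2   [not conserved]
(B) a_n - b_n  ->  (-2*a_n + 3*b_n) - (3*a_n - 2*b_n) = -5*a_n + 5*b_n   [not conserved]
(C) a_n + b_n  ->  (-2*a_n + 3*b_n) + (3*a_n - 2*b_n) = a_n + b_n   [conserved]
(D) 3*a_n + b_n  ->  3*(-2*a_n + 3*b_n) + (3*a_n - 2*b_n) = -3*a_n + 7*b_n   [not conserved]

Only (C) a_n + b_n returns to itself after one step, so it is the conserved quantity.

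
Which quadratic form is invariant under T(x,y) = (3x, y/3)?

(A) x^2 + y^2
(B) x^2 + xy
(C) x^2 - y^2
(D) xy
D

T multiplies x by 3 and divides y by 3.
Substitute the transformed coordinates into each option and compare with the original:
(A) x^2 + y^2  ->  (3x)^2 + (y/3)^2 = 9x^2 + y^2/9   [differs from x^2 + y^2: not invariant]
(B) x^2 + xy  ->  (3x)^2 + (3x)(y/3) = 9x^2 + xy   [differs from x^2 + xy: not invariant]
(C) x^2 - y^2  ->  (3x)^2 - (y/3)^2 = 9x^2 - y^2/9   [differs from x^2 - y^2: not invariant]
(D) xy  ->  (3x)(y/3) = xy   [equals xy: invariant]

Only option (D), xy, is unchanged by the transformation.
The factors 3 and 1/3 cancel only in the pure product xy.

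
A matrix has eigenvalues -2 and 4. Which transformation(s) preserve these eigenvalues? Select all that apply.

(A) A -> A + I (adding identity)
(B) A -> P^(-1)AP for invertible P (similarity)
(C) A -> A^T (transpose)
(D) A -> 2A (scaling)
B and C

Eigenvalues are preserved by:
1. Similarity transformations: A -> P^(-1)AP (same characteristic polynomial)
2. Transpose: A^T has the same eigenvalues as A

Eigenvalues are NOT preserved by:
- Adding identity: eigenvalues become -2+1, 4+1
- Scaling: eigenvalues become -4, 8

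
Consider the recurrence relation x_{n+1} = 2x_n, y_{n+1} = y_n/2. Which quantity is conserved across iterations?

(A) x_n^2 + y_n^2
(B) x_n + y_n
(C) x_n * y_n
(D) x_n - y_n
C

For the recurrence x_{n+1} = 2x_n, y_{n+1} = y_n/2:

x_{n+1} * y_{n+1} = (2x_n) * (y_n/2) = x_n * y_n
The product is conserved.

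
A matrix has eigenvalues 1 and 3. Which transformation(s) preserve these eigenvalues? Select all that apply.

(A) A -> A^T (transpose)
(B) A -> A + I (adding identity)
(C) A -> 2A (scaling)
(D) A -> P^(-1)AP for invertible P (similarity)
A and D

Eigenvalues are preserved by:
1. Similarity transformations: A -> P^(-1)AP (same characteristic polynomial)
2. Transpose: A^T has the same eigenvalues as A

Eigenvalues are NOT preserved by:
- Adding identity: eigenvalues become 1+1, 3+1
- Scaling: eigenvalues become 2, 6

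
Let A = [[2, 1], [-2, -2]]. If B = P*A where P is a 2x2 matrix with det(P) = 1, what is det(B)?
-2

By the multiplicative property of determinants, det(B) = det(P*A) = det(P) * det(A) = det(A),
so the determinant is invariant under multiplication by any determinant-1 matrix; we just need det(A).

det(A) = (2)(-2) - (1)(-2) = -4 - (-2) = -2

Therefore det(B) = 1 * (-2) = -2.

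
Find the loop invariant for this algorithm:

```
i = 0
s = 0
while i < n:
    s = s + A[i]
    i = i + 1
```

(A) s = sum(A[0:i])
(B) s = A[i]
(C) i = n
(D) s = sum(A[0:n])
A

A loop invariant must hold before the first iteration and be re-established by every execution of the body.

(A) s = sum(A[0:i]): Initially i = 0 and s = 0 = sum of the empty slice A[0:0]. If s = sum(A[0:i]) holds at the top of an iteration, the body sets s to sum(A[0:i]) + A[i] = sum(A[0:i+1]) and then i to i+1, so s = sum(A[0:i]) holds again. At exit i = n, giving s = sum(A[0:n]).

The other options fail:
(B) s = A[i]: after the first iteration s = A[0] but i = 1, so s = A[i] compares s with the wrong element (and fails in general).
(C) i = n: false initially (i = 0); it is the exit condition, not an invariant.
(D) s = sum(A[0:n]): false before the loop (s = 0, not the full sum) -- it only becomes true at exit.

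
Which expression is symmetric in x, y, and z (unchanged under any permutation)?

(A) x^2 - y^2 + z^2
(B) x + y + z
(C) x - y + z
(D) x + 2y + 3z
B

A symmetric expression is unchanged when the variables are permuted; here the transformation to test is the swap (x, y) -> (y, x).
A symmetric expression must survive every permutation; the single swap x <-> y already eliminates the distractors, and the keyed expression is also unchanged by x <-> z and y <-> z (each variable enters it in exactly the same way).
Substitute the transformed coordinates into each option and compare with the original:
(A) x^2 - y^2 + z^2  ->  (y)^2 - (x)^2 + z^2 = -x^2 + y^2 + z^2   [differs from x^2 - y^2 + z^2: not invariant]
(B) x + y + z  ->  (y) + (x) + z = x + y + z   [equals x + y + z: invariant]
(C) x - y + z  ->  (y) - (x) + z = -x + y + z   [differs from x - y + z: not invariant]
(D) x + 2y + 3z  ->  (y) + 2(x) + 3z = 2x + y + 3z   [differs from x + 2y + 3z: not invariant]

Only option (B), x + y + z, is unchanged by the transformation.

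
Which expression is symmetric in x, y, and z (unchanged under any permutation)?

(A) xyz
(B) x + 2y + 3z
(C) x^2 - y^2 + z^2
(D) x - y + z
A

A symmetric expression is unchanged when the variables are permuted; here the transformation to test is the swap (x, y) -> (y, x).
A symmetric expression must survive every permutation; the single swap x <-> y already eliminates the distractors, and the keyed expression is also unchanged by x <-> z and y <-> z (each variable enters it in exactly the same way).
Substitute the transformed coordinates into each option and compare with the original:
(A) xyz  ->  (y)(x)z = xyz   [equals xyz: invariant]
(B) x + 2y + 3z  ->  (y) + 2(x) + 3z = 2x + y + 3z   [differs from x + 2y + 3z: not invariant]
(C) x^2 - y^2 + z^2  ->  (y)^2 - (x)^2 + z^2 = -x^2 + y^2 + z^2   [differs from x^2 - y^2 + z^2: not invariant]
(D) x - y + z  ->  (y) - (x) + z = -x + y + z   [differs from x - y + z: not invariant]

Only option (A), xyz, is unchanged by the transformation.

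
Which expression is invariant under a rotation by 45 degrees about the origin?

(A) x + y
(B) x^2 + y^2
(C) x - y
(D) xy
B

A rotation by 45 degrees sends (x, y) to (sqrt(2)x/2 - sqrt(2)y/2, sqrt(2)x/2 + sqrt(2)y/2).
Substitute the transformed coordinates into each option and compare with the original:
(A) x + y  ->  (sqrt(2)x/2 - sqrt(2)y/2) + (sqrt(2)x/2 + sqrt(2)y/2) = sqrt(2)x   [differs from x + y: not invariant]
(B) x^2 + y^2  ->  (sqrt(2)x/2 - sqrt(2)y/2)^2 + (sqrt(2)x/2 + sqrt(2)y/2)^2 = x^2 + y^2   [equals x^2 + y^2: invariant]
(C) x - y  ->  (sqrt(2)x/2 - sqrt(2)y/2) - (sqrt(2)x/2 + sqrt(2)y/2) = -sqrt(2)y   [differs from x - y: not invariant]
(D) xy  ->  (sqrt(2)x/2 - sqrt(2)y/2)(sqrt(2)x/2 + sqrt(2)y/2) = x^2/2 - y^2/2   [differs from xy: not invariant]

Only option (B), x^2 + y^2, is unchanged by the transformation.
Geometrically, x^2 + y^2 is the squared distance from the origin, which every rotation about the origin preserves.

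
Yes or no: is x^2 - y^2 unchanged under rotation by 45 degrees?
No

Applying rotation by 45 degrees: x' = x*cos(45 degrees) - y*sin(45 degrees) = sqrt(2)x/2 - sqrt(2)y/2, y' = x*sin(45 degrees) + y*cos(45 degrees) = sqrt(2)x/2 + sqrt(2)y/2

Substituting into x^2 - y^2:
(sqrt(2)x/2 - sqrt(2)y/2)^2 - (sqrt(2)x/2 + sqrt(2)y/2)^2
= -2xy

This differs from the original expression x^2 - y^2, so it is NOT invariant.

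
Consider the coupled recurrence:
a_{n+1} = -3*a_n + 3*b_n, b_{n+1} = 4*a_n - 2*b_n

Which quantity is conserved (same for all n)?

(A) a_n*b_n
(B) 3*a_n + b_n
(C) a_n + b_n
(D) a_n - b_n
C

Replace a_n by a_{n+1} = -3*a_n + 3*b_n and b_n by b_{n+1} = 4*a_n - 2*b_n in each option and simplify:
(A) a_n*b_n  ->  (-3*a_n + 3*b_n)*(4*a_n - 2*b_n) = -12*a_n^2 + 18*a_n*b_n - 6*b_n^2   [not conserved]
(B) 3*a_n + b_n  ->  3*(-3*a_n + 3*b_n) + (4*a_n - 2*b_n) = -5*a_n + 7*b_n   [not conserved]
(C) a_n + b_n  ->  (-3*a_n + 3*b_n) + (4*a_n - 2*b_n) = a_n + b_n   [conserved]
(D) a_n - b_n  ->  (-3*a_n + 3*b_n) - (4*a_n - 2*b_n) = -7*a_n + 5*b_n   [not conserved]

Only (C) a_n + b_n returns to itself after one step, so it is the conserved quantity.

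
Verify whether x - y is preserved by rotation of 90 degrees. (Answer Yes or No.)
No

Applying rotation by 90 degrees: x' = x*cos(90 degrees) - y*sin(90 degrees) = -y, y' = x*sin(90 degrees) + y*cos(90 degrees) = x

Substituting into x - y:
(-y) - (x)
= -x - y

This differs from the original expression x - y, so it is NOT invariant.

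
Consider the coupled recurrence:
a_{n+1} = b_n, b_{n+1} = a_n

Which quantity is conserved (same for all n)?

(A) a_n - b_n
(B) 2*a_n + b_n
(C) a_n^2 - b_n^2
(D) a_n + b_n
D

Replace a_n by a_{n+1} = b_n and b_n by b_{n+1} = a_n in each option and simplify:
(A) a_n - b_n  ->  (b_n) - (a_n) = -a_n + b_n   [not conserved]
(B) 2*a_n + b_n  ->  2*(b_n) + (a_n) = a_n + 2*b_n   [not conserved]
(C) a_n^2 - b_n^2  ->  (b_n)^2 - (a_n)^2 = -a_n^2 + b_n^2   [not conserved]
(D) a_n + b_n  ->  (b_n) + (a_n) = a_n + b_n   [conserved]

Only (D) a_n + b_n returns to itself after one step, so it is the conserved quantity.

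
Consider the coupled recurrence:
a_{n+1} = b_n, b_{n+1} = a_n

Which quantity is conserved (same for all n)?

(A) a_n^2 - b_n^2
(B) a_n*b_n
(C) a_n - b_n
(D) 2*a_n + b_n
B

Replace a_n by a_{n+1} = b_n and b_n by b_{n+1} = a_n in each option and simplify:
(A) a_n^2 - b_n^2  ->  (b_n)^2 - (a_n)^2 = -a_n^2 + b_n^2   [not conserved]
(B) a_n*b_n  ->  (b_n)*(a_n) = a_n*b_n   [conserved]
(C) a_n - b_n  ->  (b_n) - (a_n) = -a_n + b_n   [not conserved]
(D) 2*a_n + b_n  ->  2*(b_n) + (a_n) = a_n + 2*b_n   [not conserved]

Only (B) a_n*b_n returns to itself after one step, so it is the conserved quantity.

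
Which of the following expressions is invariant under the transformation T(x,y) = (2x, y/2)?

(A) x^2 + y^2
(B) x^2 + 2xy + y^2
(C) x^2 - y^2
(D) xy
D

An expression E(x,y) is invariant under T if E(T(x,y)) = E(x,y). Here T(x,y) = (2x, y/2).
Substitute the transformed coordinates into each option and compare with the original:
(A) x^2 + y^2  ->  (2x)^2 + (y/2)^2 = 4x^2 + y^2/4   [differs from x^2 + y^2: not invariant]
(B) x^2 + 2xy + y^2  ->  (2x)^2 + 2(2x)(y/2) + (y/2)^2 = 4x^2 + 2xy + y^2/4   [differs from x^2 + 2xy + y^2: not invariant]
(C) x^2 - y^2  ->  (2x)^2 - (y/2)^2 = 4x^2 - y^2/4   [differs from x^2 - y^2: not invariant]
(D) xy  ->  (2x)(y/2) = xy   [equals xy: invariant]

Only option (D), xy, is unchanged by the transformation.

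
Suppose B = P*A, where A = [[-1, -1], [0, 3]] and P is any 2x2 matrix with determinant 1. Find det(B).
-3

By the multiplicative property of determinants, det(B) = det(P*A) = det(P) * det(A) = det(A),
so the determinant is invariant under multiplication by any determinant-1 matrix; we just need det(A).

det(A) = (-1)(3) - (-1)(0) = -3 - 0 = -3

Therefore det(B) = 1 * (-3) = -3.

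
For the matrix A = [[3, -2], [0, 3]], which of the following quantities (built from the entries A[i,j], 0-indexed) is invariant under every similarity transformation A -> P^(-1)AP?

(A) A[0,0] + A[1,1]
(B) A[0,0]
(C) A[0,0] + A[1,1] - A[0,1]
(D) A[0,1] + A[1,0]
A

A[0,0] + A[1,1] is the trace of A. By the cyclic property of the trace, tr(P^(-1)AP) = tr(APP^(-1)) = tr(A), so it is the same for every matrix similar to A.

The other combinations are not similarity invariants. For example, take P = [[1, 1], [1, 2]] (det P = 1), so P^(-1) = [[2, -1], [-1, 1]] and
B = P^(-1)AP = [[-1, -8], [2, 7]].
Evaluating each option on A and on B:
(A) A[0,0] + A[1,1]: 6 for A, 6 for B -> unchanged
(B) A[0,0]: 3 for A, -1 for B -> changes
(C) A[0,0] + A[1,1] - A[0,1]: 8 for A, 14 for B -> changes
(D) A[0,1] + A[1,0]: -2 for A, -6 for B -> changes

Only (A) A[0,0] + A[1,1] = 6 survives (and it does so for every P, not just this one), so it is the invariant.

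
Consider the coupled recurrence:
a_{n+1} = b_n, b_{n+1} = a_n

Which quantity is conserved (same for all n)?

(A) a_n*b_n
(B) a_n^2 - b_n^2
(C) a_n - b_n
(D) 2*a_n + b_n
A

Replace a_n by a_{n+1} = b_n and b_n by b_{n+1} = a_n in each option and simplify:
(A) a_n*b_n  ->  (b_n)*(a_n) = a_n*b_n   [conserved]
(B) a_n^2 - b_n^2  ->  (b_n)^2 - (a_n)^2 = -a_n^2 + b_n^2   [not conserved]
(C) a_n - b_n  ->  (b_n) - (a_n) = -a_n + b_n   [not conserved]
(D) 2*a_n + b_n  ->  2*(b_n) + (a_n) = a_n + 2*b_n   [not conserved]

Only (A) a_n*b_n returns to itself after one step, so it is the conserved quantity.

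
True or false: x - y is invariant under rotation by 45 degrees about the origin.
False

Applying rotation by 45 degrees: x' = x*cos(45 degrees) - y*sin(45 degrees) = sqrt(2)x/2 - sqrt(2)y/2, y' = x*sin(45 degrees) + y*cos(45 degrees) = sqrt(2)x/2 + sqrt(2)y/2

Substituting into x - y:
(sqrt(2)x/2 - sqrt(2)y/2) - (sqrt(2)x/2 + sqrt(2)y/2)
= -sqrt(2)y

This differs from the original expression x - y, so it is NOT invariant.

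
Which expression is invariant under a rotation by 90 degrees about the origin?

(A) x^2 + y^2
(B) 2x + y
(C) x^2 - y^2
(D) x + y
A

A rotation by 90 degrees sends (x, y) to (-y, x).
Substitute the transformed coordinates into each option and compare with the original:
(A) x^2 + y^2  ->  (-y)^2 + (x)^2 = x^2 + y^2   [equals x^2 + y^2: invariant]
(B) 2x + y  ->  2(-y) + (x) = x - 2y   [differs from 2x + y: not invariant]
(C) x^2 - y^2  ->  (-y)^2 - (x)^2 = -x^2 + y^2   [differs from x^2 - y^2: not invariant]
(D) x + y  ->  (-y) + (x) = x - y   [differs from x + y: not invariant]

Only option (A), x^2 + y^2, is unchanged by the transformation.
Geometrically, x^2 + y^2 is the squared distance from the origin, which every rotation about the origin preserves.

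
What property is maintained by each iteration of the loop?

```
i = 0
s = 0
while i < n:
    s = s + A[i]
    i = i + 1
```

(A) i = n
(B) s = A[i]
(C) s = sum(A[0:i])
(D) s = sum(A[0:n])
C

A loop invariant must hold before the first iteration and be re-established by every execution of the body.

(C) s = sum(A[0:i]): Initially i = 0 and s = 0 = sum of the empty slice A[0:0]. If s = sum(A[0:i]) holds at the top of an iteration, the body sets s to sum(A[0:i]) + A[i] = sum(A[0:i+1]) and then i to i+1, so s = sum(A[0:i]) holds again. At exit i = n, giving s = sum(A[0:n]).

The other options fail:
(A) i = n: false initially (i = 0); it is the exit condition, not an invariant.
(B) s = A[i]: after the first iteration s = A[0] but i = 1, so s = A[i] compares s with the wrong element (and fails in general).
(D) s = sum(A[0:n]): false before the loop (s = 0, not the full sum) -- it only becomes true at exit.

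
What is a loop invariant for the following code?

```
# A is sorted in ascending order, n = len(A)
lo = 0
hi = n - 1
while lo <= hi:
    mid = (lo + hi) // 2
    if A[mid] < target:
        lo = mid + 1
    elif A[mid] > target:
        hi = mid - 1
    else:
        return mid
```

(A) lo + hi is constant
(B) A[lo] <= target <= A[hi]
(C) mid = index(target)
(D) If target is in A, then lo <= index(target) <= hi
D

A loop invariant must hold before the first iteration and be re-established by every execution of the body.

(D) If target is in A, then lo <= index(target) <= hi: Before the loop [lo, hi] = [0, n-1] covers every index. When A[mid] < target, sortedness puts target strictly to the right of mid, so setting lo = mid + 1 keeps index(target) in [lo, hi]; symmetrically for hi = mid - 1. Hence 'if target is in A then lo <= index(target) <= hi' holds after every iteration, and when lo > hi it proves target is absent.

The other options fail:
(A) lo + hi is constant: each iteration moves exactly one of lo, hi, so lo + hi changes (e.g. 0 + (n-1) becomes (mid+1) + (n-1)).
(B) A[lo] <= target <= A[hi]: fails when target is not in A (e.g. target < A[0] already violates it before the loop), so it is not maintained in general.
(C) mid = index(target): mid is just the current probe; it equals index(target) only on the iteration that returns.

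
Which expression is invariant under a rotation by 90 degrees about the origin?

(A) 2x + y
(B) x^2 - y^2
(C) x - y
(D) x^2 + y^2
D

A rotation by 90 degrees sends (x, y) to (-y, x).
Substitute the transformed coordinates into each option and compare with the original:
(A) 2x + y  ->  2(-y) + (x) = x - 2y   [differs from 2x + y: not invariant]
(B) x^2 - y^2  ->  (-y)^2 - (x)^2 = -x^2 + y^2   [differs from x^2 - y^2: not invariant]
(C) x - y  ->  (-y) - (x) = -x - y   [differs from x - y: not invariant]
(D) x^2 + y^2  ->  (-y)^2 + (x)^2 = x^2 + y^2   [equals x^2 + y^2: invariant]

Only option (D), x^2 + y^2, is unchanged by the transformation.
Geometrically, x^2 + y^2 is the squared distance from the origin, which every rotation about the origin preserves.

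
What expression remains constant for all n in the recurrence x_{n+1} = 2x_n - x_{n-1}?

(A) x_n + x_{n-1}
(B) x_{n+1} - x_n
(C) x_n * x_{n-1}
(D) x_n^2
B

For the recurrence x_{n+1} = 2x_n - x_{n-1}:

If x_{n+1} = 2x_n - x_{n-1}, then:
x_{n+1} - x_n = x_n - x_{n-1}
The first difference is constant throughout the sequence.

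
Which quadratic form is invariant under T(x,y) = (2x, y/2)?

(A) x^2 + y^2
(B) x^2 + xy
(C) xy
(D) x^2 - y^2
C

T multiplies x by 2 and divides y by 2.
Substitute the transformed coordinates into each option and compare with the original:
(A) x^2 + y^2  ->  (2x)^2 + (y/2)^2 = 4x^2 + y^2/4   [differs from x^2 + y^2: not invariant]
(B) x^2 + xy  ->  (2x)^2 + (2x)(y/2) = 4x^2 + xy   [differs from x^2 + xy: not invariant]
(C) xy  ->  (2x)(y/2) = xy   [equals xy: invariant]
(D) x^2 - y^2  ->  (2x)^2 - (y/2)^2 = 4x^2 - y^2/4   [differs from x^2 - y^2: not invariant]

Only option (C), xy, is unchanged by the transformation.
The factors 2 and 1/2 cancel only in the pure product xy.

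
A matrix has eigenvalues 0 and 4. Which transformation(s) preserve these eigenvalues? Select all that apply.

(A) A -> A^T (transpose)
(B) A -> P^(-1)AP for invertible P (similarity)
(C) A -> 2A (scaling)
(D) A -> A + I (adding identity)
A and B

Eigenvalues are preserved by:
1. Similarity transformations: A -> P^(-1)AP (same characteristic polynomial)
2. Transpose: A^T has the same eigenvalues as A

Eigenvalues are NOT preserved by:
- Adding identity: eigenvalues become 0+1, 4+1
- Scaling: eigenvalues become 0, 8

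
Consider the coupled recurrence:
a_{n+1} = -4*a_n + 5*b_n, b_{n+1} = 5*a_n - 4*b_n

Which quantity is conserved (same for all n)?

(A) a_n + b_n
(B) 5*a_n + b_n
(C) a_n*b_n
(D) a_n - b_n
A

Replace a_n by a_{n+1} = -4*a_n + 5*b_n and b_n by b_{n+1} = 5*a_n - 4*b_n in each option and simplify:
(A) a_n + b_n  ->  (-4*a_n + 5*b_n) + (5*a_n - 4*b_n) = a_n + b_n   [conserved]
(B) 5*a_n + b_n  ->  5*(-4*a_n + 5*b_n) + (5*a_n - 4*b_n) = -15*a_n + 21*b_n   [not conserved]
(C) a_n*b_n  ->  (-4*a_n + 5*b_n)*(5*a_n - 4*b_n) = -20*a_n^2 + 41*a_n*b_n - 20*b_n^2   [not conserved]
(D) a_n - b_n  ->  (-4*a_n + 5*b_n) - (5*a_n - 4*b_n) = -9*a_n + 9*b_n   [not conserved]

Only (A) a_n + b_n returns to itself after one step, so it is the conserved quantity.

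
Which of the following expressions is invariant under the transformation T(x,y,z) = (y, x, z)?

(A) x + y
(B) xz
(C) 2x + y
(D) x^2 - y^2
A

Apply T(x,y,z) = (y, x, z) to each option, i.e. replace (x, y, z) by the transformed coordinates.
Substitute the transformed coordinates into each option and compare with the original:
(A) x + y  ->  (y) + (x) = x + y   [equals x + y: invariant]
(B) xz  ->  (y)(z) = yz   [differs from xz: not invariant]
(C) 2x + y  ->  2(y) + (x) = x + 2y   [differs from 2x + y: not invariant]
(D) x^2 - y^2  ->  (y)^2 - (x)^2 = -x^2 + y^2   [differs from x^2 - y^2: not invariant]

Only option (A), x + y, is unchanged by the transformation.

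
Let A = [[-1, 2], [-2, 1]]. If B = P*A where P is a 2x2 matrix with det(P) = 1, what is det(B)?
3

By the multiplicative property of determinants, det(B) = det(P*A) = det(P) * det(A) = det(A),
so the determinant is invariant under multiplication by any determinant-1 matrix; we just need det(A).

det(A) = (-1)(1) - (2)(-2) = -1 - (-4) = 3

Therefore det(B) = 1 * 3 = 3.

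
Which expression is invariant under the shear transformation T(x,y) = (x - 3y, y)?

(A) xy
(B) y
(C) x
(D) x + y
B

Under the shear T(x,y) = (x - 3y, y):
Substitute the transformed coordinates into each option and compare with the original:
(A) xy  ->  (x - 3y)(y) = xy - 3y^2   [differs from xy: not invariant]
(B) y  ->  (y) = y   [equals y: invariant]
(C) x  ->  (x - 3y) = x - 3y   [differs from x: not invariant]
(D) x + y  ->  (x - 3y) + (y) = x - 2y   [differs from x + y: not invariant]

Only option (B), y, is unchanged by the transformation.
A horizontal shear moves points parallel to the x-axis, so the y-coordinate (and any function of y alone) is unchanged.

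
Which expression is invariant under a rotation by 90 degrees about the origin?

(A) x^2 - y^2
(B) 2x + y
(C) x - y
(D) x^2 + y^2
D

A rotation by 90 degrees sends (x, y) to (-y, x).
Substitute the transformed coordinates into each option and compare with the original:
(A) x^2 - y^2  ->  (-y)^2 - (x)^2 = -x^2 + y^2   [differs from x^2 - y^2: not invariant]
(B) 2x + y  ->  2(-y) + (x) = x - 2y   [differs from 2x + y: not invariant]
(C) x - y  ->  (-y) - (x) = -x - y   [differs from x - y: not invariant]
(D) x^2 + y^2  ->  (-y)^2 + (x)^2 = x^2 + y^2   [equals x^2 + y^2: invariant]

Only option (D), x^2 + y^2, is unchanged by the transformation.
Geometrically, x^2 + y^2 is the squared distance from the origin, which every rotation about the origin preserves.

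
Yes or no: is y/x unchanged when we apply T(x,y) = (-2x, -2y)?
Yes

Substitute T(x,y) = (-2x, -2y) into the expression and compare with the original.

Original: y/x
After applying T: (-2y)/(-2x) = y/x

This is identical to the original y/x, so the expression is invariant.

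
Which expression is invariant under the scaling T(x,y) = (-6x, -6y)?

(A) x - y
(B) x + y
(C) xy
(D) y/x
D

Under the uniform scaling T(x,y) = (-6x, -6y):
Substitute the transformed coordinates into each option and compare with the original:
(A) x - y  ->  (-6x) - (-6y) = -6x + 6y   [differs from x - y: not invariant]
(B) x + y  ->  (-6x) + (-6y) = -6x - 6y   [differs from x + y: not invariant]
(C) xy  ->  (-6x)(-6y) = 36xy   [differs from xy: not invariant]
(D) y/x  ->  (-6y)/(-6x) = y/x   [equals y/x: invariant]

Only option (D), y/x, is unchanged by the transformation.
The common factor -6 cancels in a ratio of coordinates, while sums, products and sums of squares pick up factors of -6 or 36.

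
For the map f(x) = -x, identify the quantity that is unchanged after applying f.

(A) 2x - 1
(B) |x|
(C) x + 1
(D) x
B

For f(x) = -x:
Applying f replaces x by -x. Since |-x| = |x|, the absolute value is unchanged by f, whereas x -> -x, 2x - 1 -> -2x - 1 and x + 1 -> -x + 1 all change.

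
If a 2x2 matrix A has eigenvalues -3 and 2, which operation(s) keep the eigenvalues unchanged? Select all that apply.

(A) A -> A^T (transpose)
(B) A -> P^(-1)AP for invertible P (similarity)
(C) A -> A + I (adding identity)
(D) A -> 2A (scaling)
A and B

Eigenvalues are preserved by:
1. Similarity transformations: A -> P^(-1)AP (same characteristic polynomial)
2. Transpose: A^T has the same eigenvalues as A

Eigenvalues are NOT preserved by:
- Adding identity: eigenvalues become -3+1, 2+1
- Scaling: eigenvalues become -6, 4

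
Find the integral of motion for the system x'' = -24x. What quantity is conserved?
E = (x')^2 + 24x^2

Multiply the equation by x':
x' * x'' = -24x * x'
The left side is d/dt[(x')^2/2] and the right side is d/dt[-24x^2/2], so
d/dt[(x')^2/2 + 24x^2/2] = 0, i.e. (x')^2/2 + 24x^2/2 = constant.
Multiplying by 2, the integral of motion is E = (x')^2 + 24x^2.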